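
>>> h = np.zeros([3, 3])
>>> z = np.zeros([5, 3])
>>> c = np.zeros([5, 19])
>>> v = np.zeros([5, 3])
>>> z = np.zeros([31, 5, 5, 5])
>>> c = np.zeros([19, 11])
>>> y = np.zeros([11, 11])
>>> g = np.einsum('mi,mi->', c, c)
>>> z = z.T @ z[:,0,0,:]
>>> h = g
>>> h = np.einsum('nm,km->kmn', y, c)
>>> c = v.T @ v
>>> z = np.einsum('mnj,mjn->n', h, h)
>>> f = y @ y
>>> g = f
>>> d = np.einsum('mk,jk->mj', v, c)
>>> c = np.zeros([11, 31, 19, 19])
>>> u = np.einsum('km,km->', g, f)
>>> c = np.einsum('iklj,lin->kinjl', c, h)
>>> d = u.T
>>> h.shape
(19, 11, 11)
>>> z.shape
(11,)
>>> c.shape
(31, 11, 11, 19, 19)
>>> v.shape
(5, 3)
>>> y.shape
(11, 11)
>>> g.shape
(11, 11)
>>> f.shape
(11, 11)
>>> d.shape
()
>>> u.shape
()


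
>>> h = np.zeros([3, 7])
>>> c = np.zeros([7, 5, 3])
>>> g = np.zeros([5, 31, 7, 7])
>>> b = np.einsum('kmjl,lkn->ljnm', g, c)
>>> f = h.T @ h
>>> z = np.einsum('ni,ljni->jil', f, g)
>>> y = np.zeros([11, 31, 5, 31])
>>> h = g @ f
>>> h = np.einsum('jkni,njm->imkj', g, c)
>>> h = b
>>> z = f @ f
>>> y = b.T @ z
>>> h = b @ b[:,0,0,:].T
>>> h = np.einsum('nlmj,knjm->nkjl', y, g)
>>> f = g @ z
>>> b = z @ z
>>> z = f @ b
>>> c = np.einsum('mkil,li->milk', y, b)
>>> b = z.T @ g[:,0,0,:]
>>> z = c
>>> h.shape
(31, 5, 7, 3)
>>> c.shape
(31, 7, 7, 3)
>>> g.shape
(5, 31, 7, 7)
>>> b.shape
(7, 7, 31, 7)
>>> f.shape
(5, 31, 7, 7)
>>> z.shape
(31, 7, 7, 3)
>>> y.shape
(31, 3, 7, 7)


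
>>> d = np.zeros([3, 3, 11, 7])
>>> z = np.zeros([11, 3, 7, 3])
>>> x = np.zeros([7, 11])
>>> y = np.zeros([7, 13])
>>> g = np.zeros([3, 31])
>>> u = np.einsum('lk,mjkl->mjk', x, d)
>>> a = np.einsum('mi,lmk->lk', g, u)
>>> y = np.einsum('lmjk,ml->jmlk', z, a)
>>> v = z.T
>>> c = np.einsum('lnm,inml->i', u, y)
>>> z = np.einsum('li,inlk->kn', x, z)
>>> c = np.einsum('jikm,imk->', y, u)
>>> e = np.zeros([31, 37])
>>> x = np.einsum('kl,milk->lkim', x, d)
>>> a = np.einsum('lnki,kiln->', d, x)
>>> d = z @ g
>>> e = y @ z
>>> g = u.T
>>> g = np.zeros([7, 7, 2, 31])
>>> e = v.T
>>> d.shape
(3, 31)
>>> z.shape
(3, 3)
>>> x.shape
(11, 7, 3, 3)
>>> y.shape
(7, 3, 11, 3)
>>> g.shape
(7, 7, 2, 31)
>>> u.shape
(3, 3, 11)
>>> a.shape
()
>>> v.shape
(3, 7, 3, 11)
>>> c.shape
()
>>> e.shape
(11, 3, 7, 3)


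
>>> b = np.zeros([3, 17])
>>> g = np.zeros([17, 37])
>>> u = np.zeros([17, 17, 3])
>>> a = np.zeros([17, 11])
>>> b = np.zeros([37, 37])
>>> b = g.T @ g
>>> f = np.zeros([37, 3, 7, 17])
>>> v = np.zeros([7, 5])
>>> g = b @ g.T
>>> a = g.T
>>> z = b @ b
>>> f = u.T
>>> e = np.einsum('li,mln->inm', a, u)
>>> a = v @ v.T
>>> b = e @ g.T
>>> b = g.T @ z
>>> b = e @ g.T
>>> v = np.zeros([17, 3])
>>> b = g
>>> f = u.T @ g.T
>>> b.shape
(37, 17)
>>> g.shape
(37, 17)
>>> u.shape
(17, 17, 3)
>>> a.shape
(7, 7)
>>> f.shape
(3, 17, 37)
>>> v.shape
(17, 3)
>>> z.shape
(37, 37)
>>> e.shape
(37, 3, 17)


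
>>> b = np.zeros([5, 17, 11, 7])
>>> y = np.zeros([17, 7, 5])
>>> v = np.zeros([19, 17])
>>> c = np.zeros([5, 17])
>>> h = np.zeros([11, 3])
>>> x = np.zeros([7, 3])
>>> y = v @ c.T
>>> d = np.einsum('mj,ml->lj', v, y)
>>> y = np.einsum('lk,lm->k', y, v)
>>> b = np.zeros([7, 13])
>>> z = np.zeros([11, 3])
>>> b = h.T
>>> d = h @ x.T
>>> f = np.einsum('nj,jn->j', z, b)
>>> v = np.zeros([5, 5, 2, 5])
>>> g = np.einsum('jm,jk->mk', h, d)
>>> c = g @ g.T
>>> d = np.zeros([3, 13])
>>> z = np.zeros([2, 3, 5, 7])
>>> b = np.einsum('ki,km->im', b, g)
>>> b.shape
(11, 7)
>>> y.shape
(5,)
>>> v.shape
(5, 5, 2, 5)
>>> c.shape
(3, 3)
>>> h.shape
(11, 3)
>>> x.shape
(7, 3)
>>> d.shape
(3, 13)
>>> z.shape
(2, 3, 5, 7)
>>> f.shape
(3,)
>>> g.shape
(3, 7)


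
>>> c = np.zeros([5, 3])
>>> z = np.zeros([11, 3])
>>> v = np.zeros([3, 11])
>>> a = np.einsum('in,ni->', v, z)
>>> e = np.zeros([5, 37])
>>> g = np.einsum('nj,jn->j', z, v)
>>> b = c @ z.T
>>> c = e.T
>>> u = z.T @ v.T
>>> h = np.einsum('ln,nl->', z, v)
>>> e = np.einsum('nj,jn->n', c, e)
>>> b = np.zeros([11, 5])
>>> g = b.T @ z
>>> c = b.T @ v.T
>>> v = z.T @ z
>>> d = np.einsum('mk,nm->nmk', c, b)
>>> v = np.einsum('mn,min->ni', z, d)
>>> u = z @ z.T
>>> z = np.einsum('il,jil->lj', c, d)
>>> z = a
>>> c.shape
(5, 3)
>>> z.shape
()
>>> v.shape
(3, 5)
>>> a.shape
()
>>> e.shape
(37,)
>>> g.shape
(5, 3)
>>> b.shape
(11, 5)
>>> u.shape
(11, 11)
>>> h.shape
()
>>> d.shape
(11, 5, 3)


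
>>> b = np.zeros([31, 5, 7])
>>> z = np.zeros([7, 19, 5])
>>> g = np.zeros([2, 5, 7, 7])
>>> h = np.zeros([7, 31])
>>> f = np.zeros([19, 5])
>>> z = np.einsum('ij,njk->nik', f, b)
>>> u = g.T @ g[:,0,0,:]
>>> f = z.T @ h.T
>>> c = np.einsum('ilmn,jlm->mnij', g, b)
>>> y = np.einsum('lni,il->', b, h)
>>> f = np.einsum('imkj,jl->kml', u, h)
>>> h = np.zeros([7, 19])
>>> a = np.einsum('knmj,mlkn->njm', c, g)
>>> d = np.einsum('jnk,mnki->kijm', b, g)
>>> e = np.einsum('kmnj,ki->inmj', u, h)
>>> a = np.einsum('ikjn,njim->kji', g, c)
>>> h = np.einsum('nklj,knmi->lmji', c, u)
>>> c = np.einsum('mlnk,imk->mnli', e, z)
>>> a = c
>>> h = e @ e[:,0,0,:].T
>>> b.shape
(31, 5, 7)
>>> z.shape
(31, 19, 7)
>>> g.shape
(2, 5, 7, 7)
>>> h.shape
(19, 5, 7, 19)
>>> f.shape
(5, 7, 31)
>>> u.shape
(7, 7, 5, 7)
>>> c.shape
(19, 7, 5, 31)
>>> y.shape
()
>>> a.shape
(19, 7, 5, 31)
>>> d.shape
(7, 7, 31, 2)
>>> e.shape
(19, 5, 7, 7)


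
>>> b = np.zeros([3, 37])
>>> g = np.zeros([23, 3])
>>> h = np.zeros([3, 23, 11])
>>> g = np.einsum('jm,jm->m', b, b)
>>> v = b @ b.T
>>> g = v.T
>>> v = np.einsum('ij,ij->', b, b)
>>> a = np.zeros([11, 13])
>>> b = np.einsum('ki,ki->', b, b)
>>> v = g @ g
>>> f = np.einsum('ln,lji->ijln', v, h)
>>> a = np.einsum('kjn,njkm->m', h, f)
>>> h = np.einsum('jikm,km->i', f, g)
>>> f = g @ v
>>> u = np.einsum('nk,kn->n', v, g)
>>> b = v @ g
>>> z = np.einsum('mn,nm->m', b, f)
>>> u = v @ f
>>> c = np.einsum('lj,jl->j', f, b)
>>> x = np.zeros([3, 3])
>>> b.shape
(3, 3)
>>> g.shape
(3, 3)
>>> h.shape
(23,)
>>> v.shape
(3, 3)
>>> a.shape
(3,)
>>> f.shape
(3, 3)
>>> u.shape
(3, 3)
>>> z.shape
(3,)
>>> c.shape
(3,)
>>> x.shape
(3, 3)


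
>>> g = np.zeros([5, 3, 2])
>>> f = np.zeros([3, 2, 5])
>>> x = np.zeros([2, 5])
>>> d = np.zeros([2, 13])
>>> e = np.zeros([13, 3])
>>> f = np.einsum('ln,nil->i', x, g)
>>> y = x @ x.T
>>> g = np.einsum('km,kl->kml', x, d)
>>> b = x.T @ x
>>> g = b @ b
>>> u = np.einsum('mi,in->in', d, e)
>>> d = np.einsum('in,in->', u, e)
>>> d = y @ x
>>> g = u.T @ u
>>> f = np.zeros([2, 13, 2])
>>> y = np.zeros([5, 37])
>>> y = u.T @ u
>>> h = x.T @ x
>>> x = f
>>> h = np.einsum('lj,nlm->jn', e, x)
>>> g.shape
(3, 3)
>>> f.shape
(2, 13, 2)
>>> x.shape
(2, 13, 2)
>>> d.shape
(2, 5)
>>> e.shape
(13, 3)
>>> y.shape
(3, 3)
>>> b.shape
(5, 5)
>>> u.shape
(13, 3)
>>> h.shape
(3, 2)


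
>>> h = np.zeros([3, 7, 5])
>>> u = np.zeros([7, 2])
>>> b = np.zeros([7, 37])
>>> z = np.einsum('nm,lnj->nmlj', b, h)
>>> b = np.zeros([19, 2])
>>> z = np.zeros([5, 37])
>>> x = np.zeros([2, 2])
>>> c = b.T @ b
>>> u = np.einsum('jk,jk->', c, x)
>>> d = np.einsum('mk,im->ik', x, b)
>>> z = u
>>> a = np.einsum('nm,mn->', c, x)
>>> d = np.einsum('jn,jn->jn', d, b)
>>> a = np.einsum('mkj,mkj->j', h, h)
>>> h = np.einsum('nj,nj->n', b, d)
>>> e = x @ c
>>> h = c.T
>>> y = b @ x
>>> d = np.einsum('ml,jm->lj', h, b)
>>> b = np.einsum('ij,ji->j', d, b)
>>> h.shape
(2, 2)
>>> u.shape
()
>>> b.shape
(19,)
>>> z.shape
()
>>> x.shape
(2, 2)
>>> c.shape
(2, 2)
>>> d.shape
(2, 19)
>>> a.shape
(5,)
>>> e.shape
(2, 2)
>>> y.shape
(19, 2)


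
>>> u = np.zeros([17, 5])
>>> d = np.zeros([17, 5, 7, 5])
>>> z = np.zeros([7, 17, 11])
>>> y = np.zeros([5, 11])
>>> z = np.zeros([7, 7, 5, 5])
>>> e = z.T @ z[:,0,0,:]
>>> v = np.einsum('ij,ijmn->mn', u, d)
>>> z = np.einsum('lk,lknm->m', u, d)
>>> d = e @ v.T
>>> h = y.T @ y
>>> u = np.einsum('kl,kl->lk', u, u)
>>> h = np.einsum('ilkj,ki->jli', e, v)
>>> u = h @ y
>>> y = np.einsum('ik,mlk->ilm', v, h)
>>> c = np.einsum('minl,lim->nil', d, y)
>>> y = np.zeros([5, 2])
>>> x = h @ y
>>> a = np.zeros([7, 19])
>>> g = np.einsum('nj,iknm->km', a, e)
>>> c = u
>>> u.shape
(5, 5, 11)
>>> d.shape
(5, 5, 7, 7)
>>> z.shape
(5,)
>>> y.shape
(5, 2)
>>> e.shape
(5, 5, 7, 5)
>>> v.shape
(7, 5)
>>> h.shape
(5, 5, 5)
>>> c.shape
(5, 5, 11)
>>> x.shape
(5, 5, 2)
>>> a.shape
(7, 19)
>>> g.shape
(5, 5)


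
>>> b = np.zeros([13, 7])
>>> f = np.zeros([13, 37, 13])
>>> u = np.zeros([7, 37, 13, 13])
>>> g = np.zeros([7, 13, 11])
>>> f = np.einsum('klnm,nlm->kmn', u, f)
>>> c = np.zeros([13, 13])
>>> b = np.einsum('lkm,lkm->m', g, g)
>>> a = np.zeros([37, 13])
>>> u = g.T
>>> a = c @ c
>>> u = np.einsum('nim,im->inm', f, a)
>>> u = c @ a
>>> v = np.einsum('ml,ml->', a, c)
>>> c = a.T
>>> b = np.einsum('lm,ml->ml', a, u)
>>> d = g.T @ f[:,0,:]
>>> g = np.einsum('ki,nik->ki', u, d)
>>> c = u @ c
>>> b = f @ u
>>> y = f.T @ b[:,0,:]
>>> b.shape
(7, 13, 13)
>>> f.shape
(7, 13, 13)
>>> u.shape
(13, 13)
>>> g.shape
(13, 13)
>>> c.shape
(13, 13)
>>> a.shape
(13, 13)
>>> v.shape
()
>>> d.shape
(11, 13, 13)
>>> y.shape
(13, 13, 13)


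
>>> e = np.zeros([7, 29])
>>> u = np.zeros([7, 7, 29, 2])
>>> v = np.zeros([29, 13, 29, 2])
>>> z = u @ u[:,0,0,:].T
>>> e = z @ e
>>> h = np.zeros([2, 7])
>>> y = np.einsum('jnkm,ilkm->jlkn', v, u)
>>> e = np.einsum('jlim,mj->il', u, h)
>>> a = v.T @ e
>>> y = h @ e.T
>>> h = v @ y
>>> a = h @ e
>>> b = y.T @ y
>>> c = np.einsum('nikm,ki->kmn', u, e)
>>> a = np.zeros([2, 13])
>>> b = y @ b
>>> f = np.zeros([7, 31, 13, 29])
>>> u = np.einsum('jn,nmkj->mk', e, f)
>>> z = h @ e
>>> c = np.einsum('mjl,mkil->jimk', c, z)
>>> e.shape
(29, 7)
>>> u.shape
(31, 13)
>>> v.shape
(29, 13, 29, 2)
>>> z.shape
(29, 13, 29, 7)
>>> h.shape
(29, 13, 29, 29)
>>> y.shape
(2, 29)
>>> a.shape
(2, 13)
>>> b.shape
(2, 29)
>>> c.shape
(2, 29, 29, 13)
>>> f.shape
(7, 31, 13, 29)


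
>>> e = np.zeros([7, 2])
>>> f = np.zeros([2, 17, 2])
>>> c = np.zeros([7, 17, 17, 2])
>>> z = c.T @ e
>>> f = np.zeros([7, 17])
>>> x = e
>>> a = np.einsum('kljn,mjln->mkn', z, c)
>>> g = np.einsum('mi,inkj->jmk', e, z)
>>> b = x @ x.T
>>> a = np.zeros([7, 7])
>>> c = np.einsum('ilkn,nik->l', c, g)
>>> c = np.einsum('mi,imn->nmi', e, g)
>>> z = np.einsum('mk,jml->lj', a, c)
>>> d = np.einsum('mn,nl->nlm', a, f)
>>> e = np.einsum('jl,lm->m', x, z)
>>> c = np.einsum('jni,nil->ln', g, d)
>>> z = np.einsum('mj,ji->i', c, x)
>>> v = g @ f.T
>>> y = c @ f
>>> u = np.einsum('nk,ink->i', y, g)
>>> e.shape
(17,)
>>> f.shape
(7, 17)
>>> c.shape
(7, 7)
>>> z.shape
(2,)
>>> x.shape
(7, 2)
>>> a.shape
(7, 7)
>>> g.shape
(2, 7, 17)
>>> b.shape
(7, 7)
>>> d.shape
(7, 17, 7)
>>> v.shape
(2, 7, 7)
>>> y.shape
(7, 17)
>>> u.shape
(2,)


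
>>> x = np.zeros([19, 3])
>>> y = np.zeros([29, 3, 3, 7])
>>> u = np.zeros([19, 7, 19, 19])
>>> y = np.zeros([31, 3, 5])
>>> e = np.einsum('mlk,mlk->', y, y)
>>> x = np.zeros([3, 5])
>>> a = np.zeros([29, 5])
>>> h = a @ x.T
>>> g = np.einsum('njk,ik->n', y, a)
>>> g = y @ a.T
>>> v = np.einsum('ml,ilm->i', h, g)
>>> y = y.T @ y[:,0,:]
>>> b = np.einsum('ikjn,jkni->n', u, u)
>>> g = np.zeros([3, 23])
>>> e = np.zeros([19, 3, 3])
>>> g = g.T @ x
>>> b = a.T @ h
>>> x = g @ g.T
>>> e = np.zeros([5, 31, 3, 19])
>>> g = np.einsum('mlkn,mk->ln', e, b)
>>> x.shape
(23, 23)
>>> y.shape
(5, 3, 5)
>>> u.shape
(19, 7, 19, 19)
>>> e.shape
(5, 31, 3, 19)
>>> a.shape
(29, 5)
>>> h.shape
(29, 3)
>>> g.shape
(31, 19)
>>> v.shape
(31,)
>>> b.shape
(5, 3)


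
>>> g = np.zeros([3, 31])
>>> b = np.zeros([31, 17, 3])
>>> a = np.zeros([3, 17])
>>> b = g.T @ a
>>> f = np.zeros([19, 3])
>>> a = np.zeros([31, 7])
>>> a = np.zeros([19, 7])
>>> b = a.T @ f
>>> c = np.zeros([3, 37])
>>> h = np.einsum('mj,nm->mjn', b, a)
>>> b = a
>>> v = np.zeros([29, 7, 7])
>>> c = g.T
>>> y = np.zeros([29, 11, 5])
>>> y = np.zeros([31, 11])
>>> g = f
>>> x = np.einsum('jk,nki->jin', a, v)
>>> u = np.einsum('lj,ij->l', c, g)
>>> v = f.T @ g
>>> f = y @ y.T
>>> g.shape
(19, 3)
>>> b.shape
(19, 7)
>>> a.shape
(19, 7)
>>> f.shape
(31, 31)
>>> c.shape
(31, 3)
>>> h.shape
(7, 3, 19)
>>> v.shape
(3, 3)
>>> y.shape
(31, 11)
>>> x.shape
(19, 7, 29)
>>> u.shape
(31,)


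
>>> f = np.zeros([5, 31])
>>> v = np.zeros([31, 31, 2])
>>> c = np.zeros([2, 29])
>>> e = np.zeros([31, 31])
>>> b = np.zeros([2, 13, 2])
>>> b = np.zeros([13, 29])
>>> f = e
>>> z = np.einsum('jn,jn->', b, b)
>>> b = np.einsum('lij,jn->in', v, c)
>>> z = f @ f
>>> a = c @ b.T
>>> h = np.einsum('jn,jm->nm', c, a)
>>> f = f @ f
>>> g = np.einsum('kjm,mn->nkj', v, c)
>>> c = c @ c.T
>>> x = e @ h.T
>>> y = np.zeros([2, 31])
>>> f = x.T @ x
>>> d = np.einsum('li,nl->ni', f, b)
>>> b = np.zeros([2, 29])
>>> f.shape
(29, 29)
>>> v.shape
(31, 31, 2)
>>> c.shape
(2, 2)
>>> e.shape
(31, 31)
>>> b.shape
(2, 29)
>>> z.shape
(31, 31)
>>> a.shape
(2, 31)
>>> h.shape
(29, 31)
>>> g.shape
(29, 31, 31)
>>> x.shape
(31, 29)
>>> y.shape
(2, 31)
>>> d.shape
(31, 29)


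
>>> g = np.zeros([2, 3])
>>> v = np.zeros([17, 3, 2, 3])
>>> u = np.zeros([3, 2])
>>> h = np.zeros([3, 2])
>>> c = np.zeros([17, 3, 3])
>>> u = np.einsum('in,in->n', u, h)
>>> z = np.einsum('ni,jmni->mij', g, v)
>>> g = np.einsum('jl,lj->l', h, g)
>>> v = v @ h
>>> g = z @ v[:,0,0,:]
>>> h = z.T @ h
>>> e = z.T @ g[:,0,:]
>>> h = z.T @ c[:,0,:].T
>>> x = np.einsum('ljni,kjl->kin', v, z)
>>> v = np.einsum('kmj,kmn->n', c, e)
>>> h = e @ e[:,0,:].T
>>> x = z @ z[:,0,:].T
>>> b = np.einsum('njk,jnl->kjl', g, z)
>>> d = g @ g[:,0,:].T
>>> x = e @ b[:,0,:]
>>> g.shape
(3, 3, 2)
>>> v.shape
(2,)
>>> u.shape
(2,)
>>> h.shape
(17, 3, 17)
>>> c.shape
(17, 3, 3)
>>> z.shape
(3, 3, 17)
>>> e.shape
(17, 3, 2)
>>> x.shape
(17, 3, 17)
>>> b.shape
(2, 3, 17)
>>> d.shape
(3, 3, 3)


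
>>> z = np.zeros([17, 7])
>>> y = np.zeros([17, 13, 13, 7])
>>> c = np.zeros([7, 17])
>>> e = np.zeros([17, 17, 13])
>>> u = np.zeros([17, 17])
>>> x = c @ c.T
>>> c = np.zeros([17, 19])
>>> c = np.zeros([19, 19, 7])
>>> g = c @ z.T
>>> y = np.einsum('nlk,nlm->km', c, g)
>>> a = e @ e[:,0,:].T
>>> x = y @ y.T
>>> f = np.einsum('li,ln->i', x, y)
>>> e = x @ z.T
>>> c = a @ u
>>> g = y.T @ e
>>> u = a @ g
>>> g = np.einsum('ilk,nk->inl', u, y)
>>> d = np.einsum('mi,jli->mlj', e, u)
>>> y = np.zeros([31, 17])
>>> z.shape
(17, 7)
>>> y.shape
(31, 17)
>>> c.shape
(17, 17, 17)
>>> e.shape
(7, 17)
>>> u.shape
(17, 17, 17)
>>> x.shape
(7, 7)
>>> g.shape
(17, 7, 17)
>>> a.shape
(17, 17, 17)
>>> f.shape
(7,)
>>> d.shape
(7, 17, 17)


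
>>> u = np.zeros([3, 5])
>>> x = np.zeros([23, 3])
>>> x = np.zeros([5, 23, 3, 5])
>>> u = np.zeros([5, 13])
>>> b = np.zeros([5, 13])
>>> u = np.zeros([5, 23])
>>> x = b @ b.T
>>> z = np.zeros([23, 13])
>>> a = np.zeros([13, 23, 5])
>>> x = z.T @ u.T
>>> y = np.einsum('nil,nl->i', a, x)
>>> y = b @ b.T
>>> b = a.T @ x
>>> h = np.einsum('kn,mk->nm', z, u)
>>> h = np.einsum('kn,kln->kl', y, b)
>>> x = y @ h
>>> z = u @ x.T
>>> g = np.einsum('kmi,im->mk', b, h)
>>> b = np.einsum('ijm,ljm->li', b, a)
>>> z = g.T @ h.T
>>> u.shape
(5, 23)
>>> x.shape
(5, 23)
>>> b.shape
(13, 5)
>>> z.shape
(5, 5)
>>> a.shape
(13, 23, 5)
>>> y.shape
(5, 5)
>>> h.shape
(5, 23)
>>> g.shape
(23, 5)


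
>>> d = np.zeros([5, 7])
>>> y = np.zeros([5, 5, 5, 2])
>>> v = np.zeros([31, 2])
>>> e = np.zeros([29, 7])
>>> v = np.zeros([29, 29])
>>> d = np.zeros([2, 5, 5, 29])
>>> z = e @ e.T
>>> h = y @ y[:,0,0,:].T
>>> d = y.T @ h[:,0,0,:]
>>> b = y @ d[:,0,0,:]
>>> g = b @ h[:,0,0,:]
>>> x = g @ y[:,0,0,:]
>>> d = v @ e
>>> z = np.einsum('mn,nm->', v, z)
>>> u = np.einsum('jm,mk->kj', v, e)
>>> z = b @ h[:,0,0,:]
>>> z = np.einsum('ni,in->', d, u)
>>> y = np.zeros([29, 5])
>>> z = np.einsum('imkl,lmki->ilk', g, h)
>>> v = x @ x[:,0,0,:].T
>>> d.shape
(29, 7)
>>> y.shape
(29, 5)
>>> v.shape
(5, 5, 5, 5)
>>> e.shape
(29, 7)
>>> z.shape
(5, 5, 5)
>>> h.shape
(5, 5, 5, 5)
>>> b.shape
(5, 5, 5, 5)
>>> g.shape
(5, 5, 5, 5)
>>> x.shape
(5, 5, 5, 2)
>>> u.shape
(7, 29)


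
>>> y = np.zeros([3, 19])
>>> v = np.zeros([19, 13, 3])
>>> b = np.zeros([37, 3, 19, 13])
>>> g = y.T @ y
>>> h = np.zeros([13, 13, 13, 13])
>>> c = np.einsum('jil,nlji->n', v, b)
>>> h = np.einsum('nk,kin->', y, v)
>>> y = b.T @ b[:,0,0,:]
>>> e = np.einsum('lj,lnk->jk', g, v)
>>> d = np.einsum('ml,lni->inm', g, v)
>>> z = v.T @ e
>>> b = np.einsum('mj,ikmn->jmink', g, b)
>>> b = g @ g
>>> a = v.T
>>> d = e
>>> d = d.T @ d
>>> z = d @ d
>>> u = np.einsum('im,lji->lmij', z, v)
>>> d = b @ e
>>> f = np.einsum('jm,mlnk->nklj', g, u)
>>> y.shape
(13, 19, 3, 13)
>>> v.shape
(19, 13, 3)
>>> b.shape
(19, 19)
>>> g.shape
(19, 19)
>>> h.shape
()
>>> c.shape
(37,)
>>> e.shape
(19, 3)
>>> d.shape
(19, 3)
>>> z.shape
(3, 3)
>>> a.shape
(3, 13, 19)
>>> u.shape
(19, 3, 3, 13)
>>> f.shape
(3, 13, 3, 19)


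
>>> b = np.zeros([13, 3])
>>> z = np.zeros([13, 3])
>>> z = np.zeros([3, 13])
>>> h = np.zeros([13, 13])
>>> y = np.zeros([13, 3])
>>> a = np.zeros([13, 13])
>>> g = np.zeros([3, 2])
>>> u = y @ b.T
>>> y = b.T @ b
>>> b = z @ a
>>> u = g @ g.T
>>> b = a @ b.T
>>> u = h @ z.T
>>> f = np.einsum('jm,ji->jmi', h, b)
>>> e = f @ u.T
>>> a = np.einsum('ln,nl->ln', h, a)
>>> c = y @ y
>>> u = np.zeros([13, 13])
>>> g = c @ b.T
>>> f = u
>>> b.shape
(13, 3)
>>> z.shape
(3, 13)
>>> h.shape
(13, 13)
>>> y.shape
(3, 3)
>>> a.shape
(13, 13)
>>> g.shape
(3, 13)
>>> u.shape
(13, 13)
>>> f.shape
(13, 13)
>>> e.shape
(13, 13, 13)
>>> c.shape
(3, 3)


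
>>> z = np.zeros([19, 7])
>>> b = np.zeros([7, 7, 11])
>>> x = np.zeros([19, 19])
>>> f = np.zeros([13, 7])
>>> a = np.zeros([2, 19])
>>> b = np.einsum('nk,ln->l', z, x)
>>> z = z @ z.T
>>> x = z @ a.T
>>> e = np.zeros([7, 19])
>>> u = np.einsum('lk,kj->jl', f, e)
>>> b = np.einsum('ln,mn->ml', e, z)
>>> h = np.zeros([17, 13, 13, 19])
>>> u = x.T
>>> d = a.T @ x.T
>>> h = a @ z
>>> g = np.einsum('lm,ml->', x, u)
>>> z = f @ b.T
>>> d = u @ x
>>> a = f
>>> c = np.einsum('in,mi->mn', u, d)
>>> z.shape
(13, 19)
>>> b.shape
(19, 7)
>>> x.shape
(19, 2)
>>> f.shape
(13, 7)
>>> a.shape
(13, 7)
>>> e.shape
(7, 19)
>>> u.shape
(2, 19)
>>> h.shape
(2, 19)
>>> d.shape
(2, 2)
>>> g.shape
()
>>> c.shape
(2, 19)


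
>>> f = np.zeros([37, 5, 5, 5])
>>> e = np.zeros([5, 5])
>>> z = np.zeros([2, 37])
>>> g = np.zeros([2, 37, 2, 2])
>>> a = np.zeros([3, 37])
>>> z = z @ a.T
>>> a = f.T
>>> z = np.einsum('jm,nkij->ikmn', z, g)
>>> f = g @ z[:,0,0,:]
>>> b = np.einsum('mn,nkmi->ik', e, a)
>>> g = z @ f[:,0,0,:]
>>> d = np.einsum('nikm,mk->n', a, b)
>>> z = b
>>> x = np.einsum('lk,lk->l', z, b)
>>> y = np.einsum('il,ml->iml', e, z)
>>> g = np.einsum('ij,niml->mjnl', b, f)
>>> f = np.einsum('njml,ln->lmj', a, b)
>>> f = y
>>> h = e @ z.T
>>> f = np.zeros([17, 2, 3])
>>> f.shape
(17, 2, 3)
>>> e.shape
(5, 5)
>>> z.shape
(37, 5)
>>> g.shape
(2, 5, 2, 2)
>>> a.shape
(5, 5, 5, 37)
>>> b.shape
(37, 5)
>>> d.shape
(5,)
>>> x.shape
(37,)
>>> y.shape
(5, 37, 5)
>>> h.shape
(5, 37)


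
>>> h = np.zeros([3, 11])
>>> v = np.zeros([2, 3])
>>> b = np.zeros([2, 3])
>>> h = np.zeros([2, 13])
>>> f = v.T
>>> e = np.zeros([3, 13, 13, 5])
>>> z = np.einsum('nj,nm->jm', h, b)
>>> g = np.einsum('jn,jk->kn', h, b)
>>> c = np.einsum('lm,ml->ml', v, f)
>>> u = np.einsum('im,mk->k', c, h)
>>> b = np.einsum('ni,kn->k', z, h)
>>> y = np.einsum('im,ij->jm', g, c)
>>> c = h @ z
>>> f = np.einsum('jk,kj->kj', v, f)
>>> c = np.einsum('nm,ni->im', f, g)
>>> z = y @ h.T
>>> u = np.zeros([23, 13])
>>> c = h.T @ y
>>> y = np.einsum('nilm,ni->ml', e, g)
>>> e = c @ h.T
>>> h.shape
(2, 13)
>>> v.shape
(2, 3)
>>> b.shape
(2,)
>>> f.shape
(3, 2)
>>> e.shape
(13, 2)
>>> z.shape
(2, 2)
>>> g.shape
(3, 13)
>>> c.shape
(13, 13)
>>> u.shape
(23, 13)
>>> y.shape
(5, 13)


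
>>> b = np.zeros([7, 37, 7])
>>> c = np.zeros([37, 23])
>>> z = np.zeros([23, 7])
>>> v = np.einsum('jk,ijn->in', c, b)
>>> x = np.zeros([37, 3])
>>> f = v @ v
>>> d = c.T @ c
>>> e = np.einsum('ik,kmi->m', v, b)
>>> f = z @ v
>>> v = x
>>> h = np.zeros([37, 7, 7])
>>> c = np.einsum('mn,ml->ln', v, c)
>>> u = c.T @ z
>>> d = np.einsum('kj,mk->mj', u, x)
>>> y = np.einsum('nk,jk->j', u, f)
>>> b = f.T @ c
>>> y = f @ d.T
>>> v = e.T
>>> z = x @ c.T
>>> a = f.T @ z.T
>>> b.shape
(7, 3)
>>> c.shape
(23, 3)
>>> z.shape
(37, 23)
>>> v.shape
(37,)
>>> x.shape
(37, 3)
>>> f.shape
(23, 7)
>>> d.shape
(37, 7)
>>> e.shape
(37,)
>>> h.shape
(37, 7, 7)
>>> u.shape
(3, 7)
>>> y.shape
(23, 37)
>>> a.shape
(7, 37)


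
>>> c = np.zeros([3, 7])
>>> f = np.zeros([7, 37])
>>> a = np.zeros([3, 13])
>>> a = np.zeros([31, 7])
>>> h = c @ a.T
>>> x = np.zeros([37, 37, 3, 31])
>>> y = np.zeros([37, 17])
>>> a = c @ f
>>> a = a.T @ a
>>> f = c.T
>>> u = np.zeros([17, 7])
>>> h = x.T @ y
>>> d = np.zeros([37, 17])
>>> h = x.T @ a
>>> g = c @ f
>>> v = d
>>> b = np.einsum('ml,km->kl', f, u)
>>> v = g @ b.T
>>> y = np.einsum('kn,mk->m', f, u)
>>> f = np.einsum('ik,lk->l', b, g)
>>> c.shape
(3, 7)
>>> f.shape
(3,)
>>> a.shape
(37, 37)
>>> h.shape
(31, 3, 37, 37)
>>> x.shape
(37, 37, 3, 31)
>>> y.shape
(17,)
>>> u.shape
(17, 7)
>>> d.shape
(37, 17)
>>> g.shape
(3, 3)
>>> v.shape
(3, 17)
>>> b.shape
(17, 3)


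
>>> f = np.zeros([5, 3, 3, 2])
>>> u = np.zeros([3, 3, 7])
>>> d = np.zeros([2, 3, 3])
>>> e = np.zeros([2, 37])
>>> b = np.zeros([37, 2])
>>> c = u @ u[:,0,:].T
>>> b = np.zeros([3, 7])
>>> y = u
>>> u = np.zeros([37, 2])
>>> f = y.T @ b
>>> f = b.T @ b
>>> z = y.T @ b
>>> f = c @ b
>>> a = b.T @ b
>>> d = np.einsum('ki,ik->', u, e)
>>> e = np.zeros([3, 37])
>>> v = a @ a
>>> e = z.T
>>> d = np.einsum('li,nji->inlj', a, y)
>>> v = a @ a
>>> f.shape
(3, 3, 7)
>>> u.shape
(37, 2)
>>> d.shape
(7, 3, 7, 3)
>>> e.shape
(7, 3, 7)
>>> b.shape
(3, 7)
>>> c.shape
(3, 3, 3)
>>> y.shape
(3, 3, 7)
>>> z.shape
(7, 3, 7)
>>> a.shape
(7, 7)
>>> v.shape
(7, 7)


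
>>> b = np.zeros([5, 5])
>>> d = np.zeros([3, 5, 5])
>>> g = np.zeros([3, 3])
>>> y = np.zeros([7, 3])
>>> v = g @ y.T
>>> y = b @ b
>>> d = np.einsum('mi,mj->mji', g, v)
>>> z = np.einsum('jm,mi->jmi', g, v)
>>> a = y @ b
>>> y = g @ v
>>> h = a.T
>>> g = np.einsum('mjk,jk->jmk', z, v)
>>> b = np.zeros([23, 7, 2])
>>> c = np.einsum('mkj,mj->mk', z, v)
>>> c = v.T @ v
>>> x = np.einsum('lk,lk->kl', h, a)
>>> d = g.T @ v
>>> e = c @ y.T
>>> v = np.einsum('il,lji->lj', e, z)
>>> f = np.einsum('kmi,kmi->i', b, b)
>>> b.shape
(23, 7, 2)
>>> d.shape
(7, 3, 7)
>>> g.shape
(3, 3, 7)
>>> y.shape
(3, 7)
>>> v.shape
(3, 3)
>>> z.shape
(3, 3, 7)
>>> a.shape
(5, 5)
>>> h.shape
(5, 5)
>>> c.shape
(7, 7)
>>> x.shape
(5, 5)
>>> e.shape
(7, 3)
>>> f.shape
(2,)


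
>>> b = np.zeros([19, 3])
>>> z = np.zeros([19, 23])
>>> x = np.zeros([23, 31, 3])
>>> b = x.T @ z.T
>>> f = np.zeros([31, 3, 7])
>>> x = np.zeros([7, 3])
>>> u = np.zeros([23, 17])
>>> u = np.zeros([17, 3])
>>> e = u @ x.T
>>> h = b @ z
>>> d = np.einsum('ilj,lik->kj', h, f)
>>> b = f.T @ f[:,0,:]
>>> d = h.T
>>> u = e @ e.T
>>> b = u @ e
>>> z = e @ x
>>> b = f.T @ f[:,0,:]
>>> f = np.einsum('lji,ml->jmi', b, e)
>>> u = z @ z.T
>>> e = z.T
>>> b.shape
(7, 3, 7)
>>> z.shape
(17, 3)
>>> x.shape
(7, 3)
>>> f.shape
(3, 17, 7)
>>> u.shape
(17, 17)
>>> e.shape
(3, 17)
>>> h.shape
(3, 31, 23)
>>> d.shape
(23, 31, 3)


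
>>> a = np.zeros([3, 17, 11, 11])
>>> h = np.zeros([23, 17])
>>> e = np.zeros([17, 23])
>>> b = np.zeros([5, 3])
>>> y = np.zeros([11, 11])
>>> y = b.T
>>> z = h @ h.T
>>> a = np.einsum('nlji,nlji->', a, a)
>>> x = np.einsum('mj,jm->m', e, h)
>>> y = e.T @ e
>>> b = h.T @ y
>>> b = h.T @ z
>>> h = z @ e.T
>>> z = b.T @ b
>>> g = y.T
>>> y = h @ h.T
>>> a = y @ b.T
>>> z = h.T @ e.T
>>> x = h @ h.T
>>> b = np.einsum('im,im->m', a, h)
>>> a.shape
(23, 17)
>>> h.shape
(23, 17)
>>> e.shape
(17, 23)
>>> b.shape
(17,)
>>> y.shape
(23, 23)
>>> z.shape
(17, 17)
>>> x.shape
(23, 23)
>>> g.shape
(23, 23)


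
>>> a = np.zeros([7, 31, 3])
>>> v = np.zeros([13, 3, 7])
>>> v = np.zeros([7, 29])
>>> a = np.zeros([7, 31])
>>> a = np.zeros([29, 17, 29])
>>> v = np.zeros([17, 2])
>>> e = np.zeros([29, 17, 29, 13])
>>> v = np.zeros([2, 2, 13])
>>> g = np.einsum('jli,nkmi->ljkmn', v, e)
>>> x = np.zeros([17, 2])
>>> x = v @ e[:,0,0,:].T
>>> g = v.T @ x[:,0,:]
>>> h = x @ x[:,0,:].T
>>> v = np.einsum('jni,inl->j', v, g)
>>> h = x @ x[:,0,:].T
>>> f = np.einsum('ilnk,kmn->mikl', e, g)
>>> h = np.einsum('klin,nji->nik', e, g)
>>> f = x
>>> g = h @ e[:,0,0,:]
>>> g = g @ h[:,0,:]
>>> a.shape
(29, 17, 29)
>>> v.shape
(2,)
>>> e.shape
(29, 17, 29, 13)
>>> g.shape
(13, 29, 29)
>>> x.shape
(2, 2, 29)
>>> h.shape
(13, 29, 29)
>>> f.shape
(2, 2, 29)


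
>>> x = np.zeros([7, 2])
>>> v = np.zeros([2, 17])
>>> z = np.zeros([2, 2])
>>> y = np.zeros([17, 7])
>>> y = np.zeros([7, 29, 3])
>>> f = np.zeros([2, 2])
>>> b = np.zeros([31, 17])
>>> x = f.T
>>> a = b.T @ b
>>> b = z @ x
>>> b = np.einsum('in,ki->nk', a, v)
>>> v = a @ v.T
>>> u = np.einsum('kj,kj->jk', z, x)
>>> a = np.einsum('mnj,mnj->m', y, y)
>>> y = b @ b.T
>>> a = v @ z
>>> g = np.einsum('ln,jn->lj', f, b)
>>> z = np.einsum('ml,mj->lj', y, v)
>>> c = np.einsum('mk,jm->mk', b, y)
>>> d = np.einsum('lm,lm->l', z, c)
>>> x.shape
(2, 2)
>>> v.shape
(17, 2)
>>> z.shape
(17, 2)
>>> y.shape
(17, 17)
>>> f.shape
(2, 2)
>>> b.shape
(17, 2)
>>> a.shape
(17, 2)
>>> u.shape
(2, 2)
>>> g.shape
(2, 17)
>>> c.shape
(17, 2)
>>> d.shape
(17,)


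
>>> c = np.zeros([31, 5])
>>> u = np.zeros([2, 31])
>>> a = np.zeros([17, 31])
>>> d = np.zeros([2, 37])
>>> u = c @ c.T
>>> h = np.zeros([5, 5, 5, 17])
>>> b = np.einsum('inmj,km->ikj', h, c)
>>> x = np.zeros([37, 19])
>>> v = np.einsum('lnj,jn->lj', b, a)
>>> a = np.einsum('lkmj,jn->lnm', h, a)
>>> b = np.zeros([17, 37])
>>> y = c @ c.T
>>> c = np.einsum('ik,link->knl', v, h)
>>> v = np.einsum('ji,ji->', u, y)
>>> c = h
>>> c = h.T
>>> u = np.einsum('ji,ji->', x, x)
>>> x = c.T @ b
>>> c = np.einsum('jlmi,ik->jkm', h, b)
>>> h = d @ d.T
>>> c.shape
(5, 37, 5)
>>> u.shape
()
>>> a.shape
(5, 31, 5)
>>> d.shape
(2, 37)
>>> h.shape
(2, 2)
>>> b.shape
(17, 37)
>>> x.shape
(5, 5, 5, 37)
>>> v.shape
()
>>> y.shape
(31, 31)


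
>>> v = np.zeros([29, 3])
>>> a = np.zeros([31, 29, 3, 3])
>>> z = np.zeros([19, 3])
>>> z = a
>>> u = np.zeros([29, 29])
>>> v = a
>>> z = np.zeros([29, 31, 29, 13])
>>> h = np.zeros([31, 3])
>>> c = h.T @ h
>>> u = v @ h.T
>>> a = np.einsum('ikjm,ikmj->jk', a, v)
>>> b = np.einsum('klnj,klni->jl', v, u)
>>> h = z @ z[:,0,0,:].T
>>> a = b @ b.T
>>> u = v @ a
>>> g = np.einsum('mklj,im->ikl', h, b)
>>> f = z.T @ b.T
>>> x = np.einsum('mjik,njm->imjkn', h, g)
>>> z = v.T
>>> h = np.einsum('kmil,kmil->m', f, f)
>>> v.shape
(31, 29, 3, 3)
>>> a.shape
(3, 3)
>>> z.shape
(3, 3, 29, 31)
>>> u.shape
(31, 29, 3, 3)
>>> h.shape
(29,)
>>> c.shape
(3, 3)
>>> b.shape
(3, 29)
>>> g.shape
(3, 31, 29)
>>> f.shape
(13, 29, 31, 3)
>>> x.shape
(29, 29, 31, 29, 3)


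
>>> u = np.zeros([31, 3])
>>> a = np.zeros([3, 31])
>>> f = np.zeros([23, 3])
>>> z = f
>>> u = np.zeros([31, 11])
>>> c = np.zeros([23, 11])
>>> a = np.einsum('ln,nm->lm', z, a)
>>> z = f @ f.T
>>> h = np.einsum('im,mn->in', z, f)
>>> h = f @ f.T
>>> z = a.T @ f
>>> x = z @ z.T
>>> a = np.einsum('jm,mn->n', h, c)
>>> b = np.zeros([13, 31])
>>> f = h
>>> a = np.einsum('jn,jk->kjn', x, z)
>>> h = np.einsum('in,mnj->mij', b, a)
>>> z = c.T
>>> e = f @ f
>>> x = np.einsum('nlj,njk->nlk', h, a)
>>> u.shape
(31, 11)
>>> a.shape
(3, 31, 31)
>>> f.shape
(23, 23)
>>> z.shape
(11, 23)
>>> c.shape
(23, 11)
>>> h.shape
(3, 13, 31)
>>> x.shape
(3, 13, 31)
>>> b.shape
(13, 31)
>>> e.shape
(23, 23)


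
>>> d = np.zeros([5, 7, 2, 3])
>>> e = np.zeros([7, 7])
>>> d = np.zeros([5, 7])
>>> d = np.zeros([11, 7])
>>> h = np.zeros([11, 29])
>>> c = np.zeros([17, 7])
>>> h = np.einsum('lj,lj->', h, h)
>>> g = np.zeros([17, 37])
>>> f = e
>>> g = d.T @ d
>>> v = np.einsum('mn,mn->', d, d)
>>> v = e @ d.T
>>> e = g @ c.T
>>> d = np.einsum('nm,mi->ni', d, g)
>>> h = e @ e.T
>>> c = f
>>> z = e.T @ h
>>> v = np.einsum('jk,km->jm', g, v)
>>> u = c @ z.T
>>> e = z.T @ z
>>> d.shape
(11, 7)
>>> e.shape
(7, 7)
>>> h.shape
(7, 7)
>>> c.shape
(7, 7)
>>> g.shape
(7, 7)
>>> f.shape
(7, 7)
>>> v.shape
(7, 11)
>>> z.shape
(17, 7)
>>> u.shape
(7, 17)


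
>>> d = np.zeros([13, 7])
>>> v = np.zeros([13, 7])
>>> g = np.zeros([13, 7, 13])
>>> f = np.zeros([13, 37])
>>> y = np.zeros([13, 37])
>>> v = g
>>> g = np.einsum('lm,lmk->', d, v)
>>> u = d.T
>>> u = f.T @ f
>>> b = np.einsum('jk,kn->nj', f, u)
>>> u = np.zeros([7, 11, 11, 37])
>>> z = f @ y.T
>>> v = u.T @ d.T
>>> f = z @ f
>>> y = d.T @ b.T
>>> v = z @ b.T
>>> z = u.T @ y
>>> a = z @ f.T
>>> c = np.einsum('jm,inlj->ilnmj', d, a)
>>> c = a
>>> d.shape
(13, 7)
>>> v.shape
(13, 37)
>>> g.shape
()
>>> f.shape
(13, 37)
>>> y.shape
(7, 37)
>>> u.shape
(7, 11, 11, 37)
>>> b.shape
(37, 13)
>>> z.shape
(37, 11, 11, 37)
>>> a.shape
(37, 11, 11, 13)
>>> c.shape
(37, 11, 11, 13)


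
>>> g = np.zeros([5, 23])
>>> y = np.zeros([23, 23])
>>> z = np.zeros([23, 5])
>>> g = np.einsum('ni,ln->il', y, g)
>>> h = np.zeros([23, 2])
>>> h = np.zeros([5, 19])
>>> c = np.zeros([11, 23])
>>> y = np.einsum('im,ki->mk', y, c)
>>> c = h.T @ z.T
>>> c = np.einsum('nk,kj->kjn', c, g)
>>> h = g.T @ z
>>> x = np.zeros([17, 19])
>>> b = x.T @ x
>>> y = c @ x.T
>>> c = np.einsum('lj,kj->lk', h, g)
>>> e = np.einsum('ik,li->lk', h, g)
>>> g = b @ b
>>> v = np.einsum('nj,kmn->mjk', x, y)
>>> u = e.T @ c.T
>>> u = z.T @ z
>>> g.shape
(19, 19)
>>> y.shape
(23, 5, 17)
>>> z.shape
(23, 5)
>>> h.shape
(5, 5)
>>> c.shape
(5, 23)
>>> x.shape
(17, 19)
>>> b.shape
(19, 19)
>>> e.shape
(23, 5)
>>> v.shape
(5, 19, 23)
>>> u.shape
(5, 5)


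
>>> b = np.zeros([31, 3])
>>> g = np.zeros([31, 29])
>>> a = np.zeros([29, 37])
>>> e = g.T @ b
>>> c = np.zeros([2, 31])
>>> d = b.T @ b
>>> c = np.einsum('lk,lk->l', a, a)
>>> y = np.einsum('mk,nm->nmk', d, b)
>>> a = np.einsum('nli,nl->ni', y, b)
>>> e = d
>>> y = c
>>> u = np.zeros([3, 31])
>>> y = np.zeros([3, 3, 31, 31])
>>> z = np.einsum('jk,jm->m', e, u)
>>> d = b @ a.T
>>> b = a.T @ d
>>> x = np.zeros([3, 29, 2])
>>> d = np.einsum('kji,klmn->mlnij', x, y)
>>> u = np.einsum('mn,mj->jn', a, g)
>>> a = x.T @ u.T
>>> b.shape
(3, 31)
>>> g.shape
(31, 29)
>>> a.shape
(2, 29, 29)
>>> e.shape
(3, 3)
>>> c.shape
(29,)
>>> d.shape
(31, 3, 31, 2, 29)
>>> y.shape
(3, 3, 31, 31)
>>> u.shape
(29, 3)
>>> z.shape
(31,)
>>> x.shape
(3, 29, 2)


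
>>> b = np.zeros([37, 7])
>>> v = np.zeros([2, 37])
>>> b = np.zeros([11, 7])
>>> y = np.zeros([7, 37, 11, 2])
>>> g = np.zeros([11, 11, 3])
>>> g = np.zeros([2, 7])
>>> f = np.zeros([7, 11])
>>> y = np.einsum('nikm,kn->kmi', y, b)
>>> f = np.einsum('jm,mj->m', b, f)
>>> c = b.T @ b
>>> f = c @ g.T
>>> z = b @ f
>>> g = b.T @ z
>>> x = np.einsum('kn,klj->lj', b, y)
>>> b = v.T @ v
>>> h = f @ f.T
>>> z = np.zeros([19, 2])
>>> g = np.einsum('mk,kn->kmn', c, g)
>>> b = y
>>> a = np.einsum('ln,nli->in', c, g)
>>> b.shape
(11, 2, 37)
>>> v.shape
(2, 37)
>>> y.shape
(11, 2, 37)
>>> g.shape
(7, 7, 2)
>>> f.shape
(7, 2)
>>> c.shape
(7, 7)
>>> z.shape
(19, 2)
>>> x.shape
(2, 37)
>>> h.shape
(7, 7)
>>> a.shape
(2, 7)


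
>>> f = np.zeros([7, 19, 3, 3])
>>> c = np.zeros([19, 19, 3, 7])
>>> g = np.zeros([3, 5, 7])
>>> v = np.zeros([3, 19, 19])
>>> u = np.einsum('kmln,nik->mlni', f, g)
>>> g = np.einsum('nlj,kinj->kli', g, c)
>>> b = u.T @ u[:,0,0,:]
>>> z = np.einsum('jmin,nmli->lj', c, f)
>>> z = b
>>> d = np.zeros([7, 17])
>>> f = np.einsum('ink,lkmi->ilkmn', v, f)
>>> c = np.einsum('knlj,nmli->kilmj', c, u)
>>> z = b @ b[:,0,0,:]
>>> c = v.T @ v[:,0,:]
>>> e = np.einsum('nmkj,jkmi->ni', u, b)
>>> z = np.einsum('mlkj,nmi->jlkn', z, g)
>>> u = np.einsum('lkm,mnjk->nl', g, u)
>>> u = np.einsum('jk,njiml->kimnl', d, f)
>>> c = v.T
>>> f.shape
(3, 7, 19, 3, 19)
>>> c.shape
(19, 19, 3)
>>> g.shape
(19, 5, 19)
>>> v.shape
(3, 19, 19)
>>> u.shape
(17, 19, 3, 3, 19)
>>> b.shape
(5, 3, 3, 5)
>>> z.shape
(5, 3, 3, 19)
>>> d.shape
(7, 17)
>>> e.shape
(19, 5)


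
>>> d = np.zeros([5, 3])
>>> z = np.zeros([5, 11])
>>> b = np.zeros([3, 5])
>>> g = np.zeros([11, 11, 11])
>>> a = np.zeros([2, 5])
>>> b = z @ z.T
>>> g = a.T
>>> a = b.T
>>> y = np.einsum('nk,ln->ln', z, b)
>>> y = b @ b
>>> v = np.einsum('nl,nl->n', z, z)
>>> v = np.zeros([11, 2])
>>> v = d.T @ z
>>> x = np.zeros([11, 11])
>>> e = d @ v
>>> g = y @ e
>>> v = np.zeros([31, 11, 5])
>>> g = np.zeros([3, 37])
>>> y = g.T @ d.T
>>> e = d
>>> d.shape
(5, 3)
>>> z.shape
(5, 11)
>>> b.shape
(5, 5)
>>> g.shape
(3, 37)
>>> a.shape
(5, 5)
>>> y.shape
(37, 5)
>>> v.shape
(31, 11, 5)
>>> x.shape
(11, 11)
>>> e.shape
(5, 3)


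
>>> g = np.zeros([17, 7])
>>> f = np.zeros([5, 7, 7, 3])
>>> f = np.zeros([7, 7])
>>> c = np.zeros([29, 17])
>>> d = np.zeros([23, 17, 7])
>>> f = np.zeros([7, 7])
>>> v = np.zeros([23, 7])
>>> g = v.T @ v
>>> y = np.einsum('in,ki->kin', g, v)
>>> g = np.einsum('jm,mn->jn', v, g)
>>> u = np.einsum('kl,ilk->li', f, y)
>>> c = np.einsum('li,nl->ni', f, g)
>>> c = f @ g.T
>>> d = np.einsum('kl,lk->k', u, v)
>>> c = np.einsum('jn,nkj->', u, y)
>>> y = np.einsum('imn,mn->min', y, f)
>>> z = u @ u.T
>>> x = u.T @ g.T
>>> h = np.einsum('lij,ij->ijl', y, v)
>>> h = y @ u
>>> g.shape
(23, 7)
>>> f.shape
(7, 7)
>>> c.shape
()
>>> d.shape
(7,)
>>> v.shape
(23, 7)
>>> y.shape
(7, 23, 7)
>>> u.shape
(7, 23)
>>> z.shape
(7, 7)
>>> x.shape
(23, 23)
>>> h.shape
(7, 23, 23)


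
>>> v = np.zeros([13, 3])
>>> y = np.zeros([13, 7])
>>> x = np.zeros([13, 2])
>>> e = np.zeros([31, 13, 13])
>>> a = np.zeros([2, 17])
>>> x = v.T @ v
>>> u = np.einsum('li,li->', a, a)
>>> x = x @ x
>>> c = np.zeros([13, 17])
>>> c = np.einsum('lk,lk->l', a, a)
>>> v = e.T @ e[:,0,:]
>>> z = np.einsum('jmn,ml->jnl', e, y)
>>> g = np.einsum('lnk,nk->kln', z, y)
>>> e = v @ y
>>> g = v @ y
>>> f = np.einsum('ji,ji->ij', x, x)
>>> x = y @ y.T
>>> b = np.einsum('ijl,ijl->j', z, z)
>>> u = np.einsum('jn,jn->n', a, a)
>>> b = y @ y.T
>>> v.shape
(13, 13, 13)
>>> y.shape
(13, 7)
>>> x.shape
(13, 13)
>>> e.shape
(13, 13, 7)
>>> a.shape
(2, 17)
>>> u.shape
(17,)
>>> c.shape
(2,)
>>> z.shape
(31, 13, 7)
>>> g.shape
(13, 13, 7)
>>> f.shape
(3, 3)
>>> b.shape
(13, 13)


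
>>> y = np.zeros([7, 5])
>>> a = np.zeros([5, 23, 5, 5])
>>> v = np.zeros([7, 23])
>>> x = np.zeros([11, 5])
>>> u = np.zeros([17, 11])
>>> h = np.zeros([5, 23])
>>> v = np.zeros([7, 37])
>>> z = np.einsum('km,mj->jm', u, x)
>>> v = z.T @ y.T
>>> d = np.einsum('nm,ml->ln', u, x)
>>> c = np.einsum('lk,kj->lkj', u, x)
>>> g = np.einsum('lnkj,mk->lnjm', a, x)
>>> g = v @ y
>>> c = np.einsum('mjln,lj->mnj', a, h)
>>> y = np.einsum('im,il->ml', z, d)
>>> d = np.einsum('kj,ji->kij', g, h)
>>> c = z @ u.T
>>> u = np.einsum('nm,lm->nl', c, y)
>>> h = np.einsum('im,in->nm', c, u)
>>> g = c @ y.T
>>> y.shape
(11, 17)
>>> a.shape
(5, 23, 5, 5)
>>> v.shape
(11, 7)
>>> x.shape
(11, 5)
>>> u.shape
(5, 11)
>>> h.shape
(11, 17)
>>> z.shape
(5, 11)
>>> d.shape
(11, 23, 5)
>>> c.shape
(5, 17)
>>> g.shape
(5, 11)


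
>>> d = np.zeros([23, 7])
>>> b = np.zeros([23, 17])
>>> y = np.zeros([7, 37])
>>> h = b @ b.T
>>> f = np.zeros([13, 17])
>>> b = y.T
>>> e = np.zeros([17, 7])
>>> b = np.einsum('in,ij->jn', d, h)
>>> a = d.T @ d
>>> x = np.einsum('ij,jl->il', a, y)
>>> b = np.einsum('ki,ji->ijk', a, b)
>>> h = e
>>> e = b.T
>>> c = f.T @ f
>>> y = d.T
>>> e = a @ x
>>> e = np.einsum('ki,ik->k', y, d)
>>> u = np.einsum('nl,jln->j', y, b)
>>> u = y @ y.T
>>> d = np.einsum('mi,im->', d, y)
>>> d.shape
()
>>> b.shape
(7, 23, 7)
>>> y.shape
(7, 23)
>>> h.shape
(17, 7)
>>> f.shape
(13, 17)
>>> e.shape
(7,)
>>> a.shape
(7, 7)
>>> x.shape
(7, 37)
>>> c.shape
(17, 17)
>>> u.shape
(7, 7)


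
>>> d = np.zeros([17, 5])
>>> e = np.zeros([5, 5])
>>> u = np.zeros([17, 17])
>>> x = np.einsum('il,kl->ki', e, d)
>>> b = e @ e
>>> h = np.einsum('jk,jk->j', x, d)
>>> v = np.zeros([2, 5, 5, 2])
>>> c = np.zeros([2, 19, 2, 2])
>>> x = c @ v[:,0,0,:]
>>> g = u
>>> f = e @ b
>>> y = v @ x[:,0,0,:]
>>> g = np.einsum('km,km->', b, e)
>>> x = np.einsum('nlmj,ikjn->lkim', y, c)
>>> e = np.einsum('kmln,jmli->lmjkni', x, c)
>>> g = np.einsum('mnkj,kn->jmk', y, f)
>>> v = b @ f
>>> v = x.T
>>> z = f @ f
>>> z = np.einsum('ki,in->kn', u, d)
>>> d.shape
(17, 5)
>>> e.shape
(2, 19, 2, 5, 5, 2)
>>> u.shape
(17, 17)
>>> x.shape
(5, 19, 2, 5)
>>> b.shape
(5, 5)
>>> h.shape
(17,)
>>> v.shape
(5, 2, 19, 5)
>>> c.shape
(2, 19, 2, 2)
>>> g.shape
(2, 2, 5)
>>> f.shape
(5, 5)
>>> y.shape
(2, 5, 5, 2)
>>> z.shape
(17, 5)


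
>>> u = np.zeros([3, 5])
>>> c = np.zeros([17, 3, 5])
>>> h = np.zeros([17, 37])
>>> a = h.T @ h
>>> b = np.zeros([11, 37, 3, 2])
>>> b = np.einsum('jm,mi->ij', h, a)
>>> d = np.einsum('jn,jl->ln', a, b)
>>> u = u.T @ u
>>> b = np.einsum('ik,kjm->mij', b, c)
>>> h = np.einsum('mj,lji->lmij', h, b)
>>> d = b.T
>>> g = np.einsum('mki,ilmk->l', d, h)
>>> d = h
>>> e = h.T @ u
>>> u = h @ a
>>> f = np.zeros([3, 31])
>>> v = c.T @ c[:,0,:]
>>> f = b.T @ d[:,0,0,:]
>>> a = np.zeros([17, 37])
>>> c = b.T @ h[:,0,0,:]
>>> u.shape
(5, 17, 3, 37)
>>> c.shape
(3, 37, 37)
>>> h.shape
(5, 17, 3, 37)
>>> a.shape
(17, 37)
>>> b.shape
(5, 37, 3)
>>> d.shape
(5, 17, 3, 37)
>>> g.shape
(17,)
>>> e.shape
(37, 3, 17, 5)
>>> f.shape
(3, 37, 37)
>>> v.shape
(5, 3, 5)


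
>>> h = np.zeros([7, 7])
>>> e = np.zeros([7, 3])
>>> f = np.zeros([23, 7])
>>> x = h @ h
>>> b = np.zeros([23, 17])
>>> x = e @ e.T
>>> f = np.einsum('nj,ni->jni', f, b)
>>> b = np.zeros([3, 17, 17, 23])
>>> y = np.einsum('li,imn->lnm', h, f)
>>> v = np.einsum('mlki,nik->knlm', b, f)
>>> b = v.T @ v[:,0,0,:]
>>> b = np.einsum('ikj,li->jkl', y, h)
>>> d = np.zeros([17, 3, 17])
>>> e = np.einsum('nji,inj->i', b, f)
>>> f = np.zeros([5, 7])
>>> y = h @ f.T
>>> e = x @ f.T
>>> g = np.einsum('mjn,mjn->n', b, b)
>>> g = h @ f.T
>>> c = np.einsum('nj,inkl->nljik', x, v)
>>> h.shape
(7, 7)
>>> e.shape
(7, 5)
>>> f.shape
(5, 7)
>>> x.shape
(7, 7)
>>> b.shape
(23, 17, 7)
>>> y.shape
(7, 5)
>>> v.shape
(17, 7, 17, 3)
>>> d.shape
(17, 3, 17)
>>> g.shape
(7, 5)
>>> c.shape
(7, 3, 7, 17, 17)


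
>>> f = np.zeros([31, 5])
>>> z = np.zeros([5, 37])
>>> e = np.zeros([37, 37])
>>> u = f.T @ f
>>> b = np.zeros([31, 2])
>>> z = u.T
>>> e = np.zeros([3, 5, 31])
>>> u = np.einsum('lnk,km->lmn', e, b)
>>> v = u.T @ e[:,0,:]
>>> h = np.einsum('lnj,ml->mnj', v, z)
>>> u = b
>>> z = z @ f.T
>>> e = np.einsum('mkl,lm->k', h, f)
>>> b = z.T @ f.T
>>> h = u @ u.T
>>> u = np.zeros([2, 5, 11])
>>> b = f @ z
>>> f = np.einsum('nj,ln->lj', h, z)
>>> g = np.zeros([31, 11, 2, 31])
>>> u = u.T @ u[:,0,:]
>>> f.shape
(5, 31)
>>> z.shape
(5, 31)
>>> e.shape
(2,)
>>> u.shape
(11, 5, 11)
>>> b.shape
(31, 31)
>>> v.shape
(5, 2, 31)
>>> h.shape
(31, 31)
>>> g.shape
(31, 11, 2, 31)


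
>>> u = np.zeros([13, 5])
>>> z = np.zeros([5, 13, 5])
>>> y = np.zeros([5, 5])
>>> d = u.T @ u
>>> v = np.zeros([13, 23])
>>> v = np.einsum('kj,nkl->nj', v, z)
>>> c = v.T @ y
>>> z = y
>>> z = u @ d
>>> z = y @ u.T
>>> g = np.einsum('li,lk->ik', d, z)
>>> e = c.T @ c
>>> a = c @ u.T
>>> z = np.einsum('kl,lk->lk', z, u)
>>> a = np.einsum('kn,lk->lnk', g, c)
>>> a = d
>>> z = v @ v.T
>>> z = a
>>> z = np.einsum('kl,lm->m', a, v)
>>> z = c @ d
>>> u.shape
(13, 5)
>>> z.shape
(23, 5)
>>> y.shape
(5, 5)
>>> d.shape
(5, 5)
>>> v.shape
(5, 23)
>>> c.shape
(23, 5)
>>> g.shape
(5, 13)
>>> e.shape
(5, 5)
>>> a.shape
(5, 5)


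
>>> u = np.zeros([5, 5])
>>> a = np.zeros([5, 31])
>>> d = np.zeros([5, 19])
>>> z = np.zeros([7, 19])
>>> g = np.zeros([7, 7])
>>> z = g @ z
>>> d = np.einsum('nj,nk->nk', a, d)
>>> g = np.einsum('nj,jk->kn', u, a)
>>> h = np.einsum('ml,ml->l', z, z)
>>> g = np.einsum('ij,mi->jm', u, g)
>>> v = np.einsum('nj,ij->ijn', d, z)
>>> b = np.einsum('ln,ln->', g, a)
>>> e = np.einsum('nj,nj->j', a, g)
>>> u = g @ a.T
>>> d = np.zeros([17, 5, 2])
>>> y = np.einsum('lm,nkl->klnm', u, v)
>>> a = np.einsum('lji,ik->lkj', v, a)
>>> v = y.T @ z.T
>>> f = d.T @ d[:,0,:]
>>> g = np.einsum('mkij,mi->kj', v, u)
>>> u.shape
(5, 5)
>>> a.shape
(7, 31, 19)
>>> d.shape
(17, 5, 2)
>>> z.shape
(7, 19)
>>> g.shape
(7, 7)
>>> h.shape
(19,)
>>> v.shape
(5, 7, 5, 7)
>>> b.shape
()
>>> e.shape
(31,)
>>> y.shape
(19, 5, 7, 5)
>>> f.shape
(2, 5, 2)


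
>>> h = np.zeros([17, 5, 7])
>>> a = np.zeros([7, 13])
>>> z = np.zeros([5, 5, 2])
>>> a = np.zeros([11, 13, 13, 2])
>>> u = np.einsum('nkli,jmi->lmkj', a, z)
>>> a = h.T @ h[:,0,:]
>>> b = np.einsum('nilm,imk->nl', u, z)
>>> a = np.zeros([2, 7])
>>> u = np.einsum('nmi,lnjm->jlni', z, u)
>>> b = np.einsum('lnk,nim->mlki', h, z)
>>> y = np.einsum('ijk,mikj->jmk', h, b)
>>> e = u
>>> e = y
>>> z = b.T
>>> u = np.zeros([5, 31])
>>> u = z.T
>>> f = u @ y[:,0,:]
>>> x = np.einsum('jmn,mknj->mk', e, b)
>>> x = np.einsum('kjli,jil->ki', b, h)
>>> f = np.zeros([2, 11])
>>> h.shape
(17, 5, 7)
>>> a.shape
(2, 7)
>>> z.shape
(5, 7, 17, 2)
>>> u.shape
(2, 17, 7, 5)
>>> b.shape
(2, 17, 7, 5)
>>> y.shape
(5, 2, 7)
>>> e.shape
(5, 2, 7)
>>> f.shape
(2, 11)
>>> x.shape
(2, 5)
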